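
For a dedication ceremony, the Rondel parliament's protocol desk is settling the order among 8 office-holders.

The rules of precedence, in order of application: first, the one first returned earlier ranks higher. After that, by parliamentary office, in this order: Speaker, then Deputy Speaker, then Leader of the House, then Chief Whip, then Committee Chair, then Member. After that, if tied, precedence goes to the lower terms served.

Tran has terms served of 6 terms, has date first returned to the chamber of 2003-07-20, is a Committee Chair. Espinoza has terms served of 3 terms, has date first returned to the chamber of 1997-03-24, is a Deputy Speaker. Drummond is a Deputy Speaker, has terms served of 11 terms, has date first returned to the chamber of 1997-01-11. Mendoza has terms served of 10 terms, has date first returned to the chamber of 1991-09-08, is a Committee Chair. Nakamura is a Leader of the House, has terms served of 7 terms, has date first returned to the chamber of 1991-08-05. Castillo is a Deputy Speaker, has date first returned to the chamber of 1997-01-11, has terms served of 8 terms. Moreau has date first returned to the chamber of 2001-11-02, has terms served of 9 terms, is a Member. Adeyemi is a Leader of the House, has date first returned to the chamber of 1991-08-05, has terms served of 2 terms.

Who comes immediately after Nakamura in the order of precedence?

By date first returned to the chamber (earlier first): Adeyemi and Nakamura (both 1991-08-05); then Mendoza (1991-09-08); then Castillo and Drummond (both 1997-01-11); then Espinoza (1997-03-24); then Moreau (2001-11-02); then Tran (2003-07-20).
Adeyemi and Nakamura are each Leader of the House, so the next rule applies.
Among Adeyemi and Nakamura, by terms served (lower first): Adeyemi (2 terms) before Nakamura (7 terms).
Castillo and Drummond are each Deputy Speaker, so the next rule applies.
Among Castillo and Drummond, by terms served (lower first): Castillo (8 terms) before Drummond (11 terms).
Order: Adeyemi, Nakamura, Mendoza, Castillo, Drummond, Espinoza, Moreau, Tran.

Mendoza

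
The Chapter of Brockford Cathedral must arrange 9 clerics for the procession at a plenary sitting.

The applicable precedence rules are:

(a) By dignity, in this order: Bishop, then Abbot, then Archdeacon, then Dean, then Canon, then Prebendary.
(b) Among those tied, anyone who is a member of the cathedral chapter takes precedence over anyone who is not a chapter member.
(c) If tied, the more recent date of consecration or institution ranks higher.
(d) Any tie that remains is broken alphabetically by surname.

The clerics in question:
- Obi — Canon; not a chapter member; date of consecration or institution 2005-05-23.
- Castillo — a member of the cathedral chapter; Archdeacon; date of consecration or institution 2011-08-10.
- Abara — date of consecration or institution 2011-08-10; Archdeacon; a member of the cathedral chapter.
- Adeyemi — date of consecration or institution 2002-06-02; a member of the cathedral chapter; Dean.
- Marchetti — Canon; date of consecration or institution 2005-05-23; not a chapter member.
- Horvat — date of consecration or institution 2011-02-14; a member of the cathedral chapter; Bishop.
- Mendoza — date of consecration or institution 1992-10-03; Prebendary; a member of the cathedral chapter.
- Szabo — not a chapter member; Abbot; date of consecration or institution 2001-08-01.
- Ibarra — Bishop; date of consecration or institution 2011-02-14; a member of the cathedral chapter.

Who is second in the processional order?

Ibarra

By dignity: Horvat and Ibarra (Bishop); then Szabo (Abbot); then Abara and Castillo (Archdeacon); then Adeyemi (Dean); then Marchetti and Obi (Canon); then Mendoza (Prebendary).
Horvat and Ibarra are each a member of the cathedral chapter, so the next rule applies.
Horvat and Ibarra both have date of consecration or institution 2011-02-14, so the next rule applies.
Among Horvat and Ibarra, alphabetically by surname: Horvat before Ibarra.
Abara and Castillo are each a member of the cathedral chapter, so the next rule applies.
Abara and Castillo both have date of consecration or institution 2011-08-10, so the next rule applies.
Among Abara and Castillo, alphabetically by surname: Abara before Castillo.
Marchetti and Obi are each not a chapter member, so the next rule applies.
Marchetti and Obi both have date of consecration or institution 2005-05-23, so the next rule applies.
Among Marchetti and Obi, alphabetically by surname: Marchetti before Obi.
Order: Horvat, Ibarra, Szabo, Abara, Castillo, Adeyemi, Marchetti, Obi, Mendoza.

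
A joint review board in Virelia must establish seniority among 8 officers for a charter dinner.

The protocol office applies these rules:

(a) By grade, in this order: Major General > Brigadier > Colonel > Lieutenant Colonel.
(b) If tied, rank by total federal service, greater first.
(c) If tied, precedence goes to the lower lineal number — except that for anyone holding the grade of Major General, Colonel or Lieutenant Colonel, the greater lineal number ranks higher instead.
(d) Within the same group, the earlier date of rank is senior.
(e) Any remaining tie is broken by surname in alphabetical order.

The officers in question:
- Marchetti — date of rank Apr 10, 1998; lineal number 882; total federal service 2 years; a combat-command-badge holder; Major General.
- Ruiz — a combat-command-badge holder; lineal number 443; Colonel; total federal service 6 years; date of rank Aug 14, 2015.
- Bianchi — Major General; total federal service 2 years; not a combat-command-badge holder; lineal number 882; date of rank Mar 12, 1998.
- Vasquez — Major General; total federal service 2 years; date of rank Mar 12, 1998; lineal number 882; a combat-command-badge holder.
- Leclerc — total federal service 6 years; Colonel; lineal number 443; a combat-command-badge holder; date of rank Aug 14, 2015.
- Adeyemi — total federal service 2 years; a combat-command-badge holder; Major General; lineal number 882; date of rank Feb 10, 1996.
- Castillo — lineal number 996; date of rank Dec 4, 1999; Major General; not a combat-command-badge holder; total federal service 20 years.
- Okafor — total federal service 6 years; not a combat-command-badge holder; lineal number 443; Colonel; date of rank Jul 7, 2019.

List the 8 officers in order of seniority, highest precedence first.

Castillo, Adeyemi, Bianchi, Vasquez, Marchetti, Leclerc, Ruiz, Okafor

By grade: Castillo, Adeyemi, Bianchi, Vasquez and Marchetti (Major General); then Leclerc, Ruiz and Okafor (Colonel).
Among Castillo, Adeyemi, Bianchi, Vasquez and Marchetti, by total federal service (higher first): Castillo (20 years) before Adeyemi, Bianchi, Vasquez and Marchetti (2 years).
Adeyemi, Bianchi, Vasquez and Marchetti all have lineal number 882, so the next rule applies.
Among Adeyemi, Bianchi, Vasquez and Marchetti, by date of rank (earlier first): Adeyemi (Feb 10, 1996) before Bianchi and Vasquez (Mar 12, 1998) before Marchetti (Apr 10, 1998).
Among Bianchi and Vasquez, alphabetically by surname: Bianchi before Vasquez.
Leclerc, Ruiz and Okafor all have total federal service 6 years, so the next rule applies.
Leclerc, Ruiz and Okafor all have lineal number 443, so the next rule applies.
Among Leclerc, Ruiz and Okafor, by date of rank (earlier first): Leclerc and Ruiz (Aug 14, 2015) before Okafor (Jul 7, 2019).
Among Leclerc and Ruiz, alphabetically by surname: Leclerc before Ruiz.
Full order: Castillo, Adeyemi, Bianchi, Vasquez, Marchetti, Leclerc, Ruiz, Okafor.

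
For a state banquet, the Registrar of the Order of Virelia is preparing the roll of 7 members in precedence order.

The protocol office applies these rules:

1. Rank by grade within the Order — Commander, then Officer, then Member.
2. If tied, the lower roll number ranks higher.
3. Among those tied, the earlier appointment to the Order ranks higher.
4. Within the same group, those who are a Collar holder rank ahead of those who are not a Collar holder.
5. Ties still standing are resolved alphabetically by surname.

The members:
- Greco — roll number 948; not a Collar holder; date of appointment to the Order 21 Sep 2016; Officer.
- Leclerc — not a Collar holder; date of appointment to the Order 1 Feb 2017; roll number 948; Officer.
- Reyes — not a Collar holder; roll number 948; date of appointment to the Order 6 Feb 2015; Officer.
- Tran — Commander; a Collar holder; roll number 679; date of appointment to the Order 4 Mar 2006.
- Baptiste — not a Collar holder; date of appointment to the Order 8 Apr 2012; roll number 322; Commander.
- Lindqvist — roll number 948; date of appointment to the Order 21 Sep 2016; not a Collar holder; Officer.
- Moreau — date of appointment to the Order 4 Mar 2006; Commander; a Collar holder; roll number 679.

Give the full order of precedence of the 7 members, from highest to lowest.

By grade within the Order: Baptiste, Moreau and Tran (Commander); then Reyes, Greco, Lindqvist and Leclerc (Officer).
Among Baptiste, Moreau and Tran, by roll number (lower first): Baptiste (322) before Moreau and Tran (679).
Moreau and Tran both have date of appointment to the Order 4 Mar 2006, so the next rule applies.
Moreau and Tran are each a Collar holder, so the next rule applies.
Among Moreau and Tran, alphabetically by surname: Moreau before Tran.
Reyes, Greco, Lindqvist and Leclerc all have roll number 948, so the next rule applies.
Among Reyes, Greco, Lindqvist and Leclerc, by date of appointment to the Order (earlier first): Reyes (6 Feb 2015) before Greco and Lindqvist (21 Sep 2016) before Leclerc (1 Feb 2017).
Greco and Lindqvist are each not a Collar holder, so the next rule applies.
Among Greco and Lindqvist, alphabetically by surname: Greco before Lindqvist.
Full order: Baptiste, Moreau, Tran, Reyes, Greco, Lindqvist, Leclerc.

Baptiste, Moreau, Tran, Reyes, Greco, Lindqvist, Leclerc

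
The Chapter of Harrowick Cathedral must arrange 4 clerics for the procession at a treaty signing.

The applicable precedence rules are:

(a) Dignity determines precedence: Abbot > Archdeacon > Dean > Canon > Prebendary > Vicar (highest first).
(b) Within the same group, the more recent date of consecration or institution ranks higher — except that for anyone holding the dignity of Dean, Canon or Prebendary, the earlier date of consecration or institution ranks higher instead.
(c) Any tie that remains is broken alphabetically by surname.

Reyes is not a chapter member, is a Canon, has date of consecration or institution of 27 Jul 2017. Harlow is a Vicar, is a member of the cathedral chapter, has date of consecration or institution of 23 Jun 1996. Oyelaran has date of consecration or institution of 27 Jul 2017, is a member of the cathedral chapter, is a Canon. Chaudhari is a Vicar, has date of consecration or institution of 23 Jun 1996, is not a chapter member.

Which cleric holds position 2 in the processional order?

Reyes

By dignity: Oyelaran and Reyes (Canon); then Chaudhari and Harlow (Vicar).
Oyelaran and Reyes both have date of consecration or institution 27 Jul 2017, so the next rule applies.
Among Oyelaran and Reyes, alphabetically by surname: Oyelaran before Reyes.
Chaudhari and Harlow both have date of consecration or institution 23 Jun 1996, so the next rule applies.
Among Chaudhari and Harlow, alphabetically by surname: Chaudhari before Harlow.
Order: Oyelaran, Reyes, Chaudhari, Harlow.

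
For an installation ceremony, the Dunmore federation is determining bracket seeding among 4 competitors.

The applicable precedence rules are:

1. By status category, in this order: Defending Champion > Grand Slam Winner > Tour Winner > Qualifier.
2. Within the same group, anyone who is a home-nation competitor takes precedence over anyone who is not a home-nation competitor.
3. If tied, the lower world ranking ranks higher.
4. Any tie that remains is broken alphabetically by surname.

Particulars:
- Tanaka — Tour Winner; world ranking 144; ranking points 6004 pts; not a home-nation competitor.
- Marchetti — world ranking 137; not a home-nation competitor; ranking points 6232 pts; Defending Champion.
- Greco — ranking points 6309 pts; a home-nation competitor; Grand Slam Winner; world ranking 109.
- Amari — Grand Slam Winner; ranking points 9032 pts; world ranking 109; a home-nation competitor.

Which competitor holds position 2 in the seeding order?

Amari

By status category: Marchetti (Defending Champion); then Amari and Greco (Grand Slam Winner); then Tanaka (Tour Winner).
Amari and Greco are each a home-nation competitor, so the next rule applies.
Amari and Greco both have world ranking 109, so the next rule applies.
Among Amari and Greco, alphabetically by surname: Amari before Greco.
Order: Marchetti, Amari, Greco, Tanaka.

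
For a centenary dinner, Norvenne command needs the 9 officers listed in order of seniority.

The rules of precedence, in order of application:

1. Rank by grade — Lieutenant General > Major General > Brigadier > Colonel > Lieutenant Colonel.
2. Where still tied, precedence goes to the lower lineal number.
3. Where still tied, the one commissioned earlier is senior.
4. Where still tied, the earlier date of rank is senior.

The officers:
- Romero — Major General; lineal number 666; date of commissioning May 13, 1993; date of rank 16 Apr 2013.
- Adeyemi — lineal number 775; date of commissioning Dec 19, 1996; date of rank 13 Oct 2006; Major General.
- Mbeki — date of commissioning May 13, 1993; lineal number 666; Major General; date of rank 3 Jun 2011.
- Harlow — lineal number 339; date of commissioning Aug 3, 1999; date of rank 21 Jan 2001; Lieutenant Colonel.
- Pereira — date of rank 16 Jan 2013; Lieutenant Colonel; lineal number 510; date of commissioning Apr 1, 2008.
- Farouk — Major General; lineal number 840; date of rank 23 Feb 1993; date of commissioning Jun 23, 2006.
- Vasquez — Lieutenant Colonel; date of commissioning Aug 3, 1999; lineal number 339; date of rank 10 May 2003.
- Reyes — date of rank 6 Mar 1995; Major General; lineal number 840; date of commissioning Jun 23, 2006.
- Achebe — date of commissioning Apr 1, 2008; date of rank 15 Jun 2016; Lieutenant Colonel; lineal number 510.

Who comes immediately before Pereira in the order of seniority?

By grade: Mbeki, Romero, Adeyemi, Farouk and Reyes (Major General); then Harlow, Vasquez, Pereira and Achebe (Lieutenant Colonel).
Among Mbeki, Romero, Adeyemi, Farouk and Reyes, by lineal number (lower first): Mbeki and Romero (666) before Adeyemi (775) before Farouk and Reyes (840).
Mbeki and Romero both have date of commissioning May 13, 1993, so the next rule applies.
Among Mbeki and Romero, by date of rank (earlier first): Mbeki (3 Jun 2011) before Romero (16 Apr 2013).
Farouk and Reyes both have date of commissioning Jun 23, 2006, so the next rule applies.
Among Farouk and Reyes, by date of rank (earlier first): Farouk (23 Feb 1993) before Reyes (6 Mar 1995).
Among Harlow, Vasquez, Pereira and Achebe, by lineal number (lower first): Harlow and Vasquez (339) before Pereira and Achebe (510).
Harlow and Vasquez both have date of commissioning Aug 3, 1999, so the next rule applies.
Among Harlow and Vasquez, by date of rank (earlier first): Harlow (21 Jan 2001) before Vasquez (10 May 2003).
Pereira and Achebe both have date of commissioning Apr 1, 2008, so the next rule applies.
Among Pereira and Achebe, by date of rank (earlier first): Pereira (16 Jan 2013) before Achebe (15 Jun 2016).
Order: Mbeki, Romero, Adeyemi, Farouk, Reyes, Harlow, Vasquez, Pereira, Achebe.

Vasquez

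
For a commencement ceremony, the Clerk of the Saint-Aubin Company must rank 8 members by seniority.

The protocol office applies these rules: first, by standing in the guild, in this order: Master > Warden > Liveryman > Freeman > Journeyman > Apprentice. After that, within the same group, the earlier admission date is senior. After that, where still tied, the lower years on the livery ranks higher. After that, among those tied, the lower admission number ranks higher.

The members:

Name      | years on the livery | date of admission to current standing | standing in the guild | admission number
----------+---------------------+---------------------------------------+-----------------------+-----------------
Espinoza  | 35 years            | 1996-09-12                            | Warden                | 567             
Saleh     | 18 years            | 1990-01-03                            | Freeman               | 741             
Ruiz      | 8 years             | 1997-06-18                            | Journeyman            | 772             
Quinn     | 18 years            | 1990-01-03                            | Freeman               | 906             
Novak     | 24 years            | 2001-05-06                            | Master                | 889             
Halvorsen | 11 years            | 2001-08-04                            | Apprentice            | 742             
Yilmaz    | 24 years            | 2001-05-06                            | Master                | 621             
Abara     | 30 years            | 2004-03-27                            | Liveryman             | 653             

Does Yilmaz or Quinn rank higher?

Yilmaz

By standing in the guild: Yilmaz and Novak (Master); then Espinoza (Warden); then Abara (Liveryman); then Saleh and Quinn (Freeman); then Ruiz (Journeyman); then Halvorsen (Apprentice).
Yilmaz and Novak both have date of admission to current standing 2001-05-06, so the next rule applies.
Yilmaz and Novak both have years on the livery 24 years, so the next rule applies.
Among Yilmaz and Novak, by admission number (lower first): Yilmaz (621) before Novak (889).
Saleh and Quinn both have date of admission to current standing 1990-01-03, so the next rule applies.
Saleh and Quinn both have years on the livery 18 years, so the next rule applies.
Among Saleh and Quinn, by admission number (lower first): Saleh (741) before Quinn (906).
So Yilmaz takes precedence.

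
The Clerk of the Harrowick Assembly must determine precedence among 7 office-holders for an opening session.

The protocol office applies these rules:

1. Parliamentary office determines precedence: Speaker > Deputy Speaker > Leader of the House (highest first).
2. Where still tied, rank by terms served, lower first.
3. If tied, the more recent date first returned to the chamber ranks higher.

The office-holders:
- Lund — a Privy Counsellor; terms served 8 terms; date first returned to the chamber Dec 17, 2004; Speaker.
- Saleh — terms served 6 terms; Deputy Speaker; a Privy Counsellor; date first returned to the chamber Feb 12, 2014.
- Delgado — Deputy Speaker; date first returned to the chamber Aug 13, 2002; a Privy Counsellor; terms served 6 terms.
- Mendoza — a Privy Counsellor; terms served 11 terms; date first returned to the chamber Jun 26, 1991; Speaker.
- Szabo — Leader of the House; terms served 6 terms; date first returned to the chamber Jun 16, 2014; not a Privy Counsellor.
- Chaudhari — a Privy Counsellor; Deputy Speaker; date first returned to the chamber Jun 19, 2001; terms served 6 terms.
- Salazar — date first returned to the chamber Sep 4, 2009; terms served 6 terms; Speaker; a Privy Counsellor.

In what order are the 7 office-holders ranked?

Salazar, Lund, Mendoza, Saleh, Delgado, Chaudhari, Szabo

By parliamentary office: Salazar, Lund and Mendoza (Speaker); then Saleh, Delgado and Chaudhari (Deputy Speaker); then Szabo (Leader of the House).
Among Salazar, Lund and Mendoza, by terms served (lower first): Salazar (6 terms) before Lund (8 terms) before Mendoza (11 terms).
Saleh, Delgado and Chaudhari all have terms served 6 terms, so the next rule applies.
Among Saleh, Delgado and Chaudhari, by date first returned to the chamber (later first): Saleh (Feb 12, 2014) before Delgado (Aug 13, 2002) before Chaudhari (Jun 19, 2001).
Full order: Salazar, Lund, Mendoza, Saleh, Delgado, Chaudhari, Szabo.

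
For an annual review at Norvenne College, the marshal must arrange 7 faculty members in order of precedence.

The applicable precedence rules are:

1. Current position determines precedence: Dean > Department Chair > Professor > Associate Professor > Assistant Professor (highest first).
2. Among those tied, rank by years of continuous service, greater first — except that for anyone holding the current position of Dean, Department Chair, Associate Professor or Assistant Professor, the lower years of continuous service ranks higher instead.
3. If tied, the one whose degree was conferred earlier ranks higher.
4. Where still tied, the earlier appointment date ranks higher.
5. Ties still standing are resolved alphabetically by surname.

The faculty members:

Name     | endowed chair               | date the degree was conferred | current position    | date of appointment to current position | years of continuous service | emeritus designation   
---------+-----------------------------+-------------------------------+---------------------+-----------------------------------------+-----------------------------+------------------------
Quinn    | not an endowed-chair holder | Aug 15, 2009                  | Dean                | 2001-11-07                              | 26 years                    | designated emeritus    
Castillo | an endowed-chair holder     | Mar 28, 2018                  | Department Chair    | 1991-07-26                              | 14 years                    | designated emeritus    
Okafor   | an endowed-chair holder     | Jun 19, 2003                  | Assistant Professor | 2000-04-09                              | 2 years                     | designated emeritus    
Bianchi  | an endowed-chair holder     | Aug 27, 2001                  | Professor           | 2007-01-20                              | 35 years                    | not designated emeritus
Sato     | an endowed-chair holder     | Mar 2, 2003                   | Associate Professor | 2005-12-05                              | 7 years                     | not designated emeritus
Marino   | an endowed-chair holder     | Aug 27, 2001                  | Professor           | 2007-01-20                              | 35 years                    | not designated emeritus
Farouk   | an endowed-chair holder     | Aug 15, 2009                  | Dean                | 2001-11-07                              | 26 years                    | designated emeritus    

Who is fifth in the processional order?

Marino

By current position: Farouk and Quinn (Dean); then Castillo (Department Chair); then Bianchi and Marino (Professor); then Sato (Associate Professor); then Okafor (Assistant Professor).
Farouk and Quinn both have years of continuous service 26 years, so the next rule applies.
Farouk and Quinn both have date the degree was conferred Aug 15, 2009, so the next rule applies.
Farouk and Quinn both have date of appointment to current position 2001-11-07, so the next rule applies.
Among Farouk and Quinn, alphabetically by surname: Farouk before Quinn.
Bianchi and Marino both have years of continuous service 35 years, so the next rule applies.
Bianchi and Marino both have date the degree was conferred Aug 27, 2001, so the next rule applies.
Bianchi and Marino both have date of appointment to current position 2007-01-20, so the next rule applies.
Among Bianchi and Marino, alphabetically by surname: Bianchi before Marino.
Order: Farouk, Quinn, Castillo, Bianchi, Marino, Sato, Okafor.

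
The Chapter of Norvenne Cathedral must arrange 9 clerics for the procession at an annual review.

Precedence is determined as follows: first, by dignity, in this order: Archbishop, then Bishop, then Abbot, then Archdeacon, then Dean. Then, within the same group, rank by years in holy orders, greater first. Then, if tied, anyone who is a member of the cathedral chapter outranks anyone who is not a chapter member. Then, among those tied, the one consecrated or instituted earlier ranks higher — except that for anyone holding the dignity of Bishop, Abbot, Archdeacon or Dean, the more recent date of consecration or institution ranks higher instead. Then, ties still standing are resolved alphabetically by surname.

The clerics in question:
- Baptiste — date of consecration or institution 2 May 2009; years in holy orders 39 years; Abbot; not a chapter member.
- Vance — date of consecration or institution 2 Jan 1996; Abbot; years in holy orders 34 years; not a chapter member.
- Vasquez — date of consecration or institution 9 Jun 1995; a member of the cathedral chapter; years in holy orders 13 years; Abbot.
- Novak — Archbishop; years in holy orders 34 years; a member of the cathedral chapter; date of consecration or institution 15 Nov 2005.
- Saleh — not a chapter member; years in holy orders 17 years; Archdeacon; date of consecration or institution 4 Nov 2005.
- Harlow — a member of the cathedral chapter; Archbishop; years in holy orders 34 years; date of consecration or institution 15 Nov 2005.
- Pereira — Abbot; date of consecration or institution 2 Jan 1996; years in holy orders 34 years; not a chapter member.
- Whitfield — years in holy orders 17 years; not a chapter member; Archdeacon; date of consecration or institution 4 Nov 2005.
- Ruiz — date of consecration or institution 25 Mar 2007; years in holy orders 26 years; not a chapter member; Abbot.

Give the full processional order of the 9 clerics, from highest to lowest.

Harlow, Novak, Baptiste, Pereira, Vance, Ruiz, Vasquez, Saleh, Whitfield

By dignity: Harlow and Novak (Archbishop); then Baptiste, Pereira, Vance, Ruiz and Vasquez (Abbot); then Saleh and Whitfield (Archdeacon).
Harlow and Novak both have years in holy orders 34 years, so the next rule applies.
Harlow and Novak are each a member of the cathedral chapter, so the next rule applies.
Harlow and Novak both have date of consecration or institution 15 Nov 2005, so the next rule applies.
Among Harlow and Novak, alphabetically by surname: Harlow before Novak.
Among Baptiste, Pereira, Vance, Ruiz and Vasquez, by years in holy orders (higher first): Baptiste (39 years) before Pereira and Vance (34 years) before Ruiz (26 years) before Vasquez (13 years).
Pereira and Vance are each not a chapter member, so the next rule applies.
Pereira and Vance both have date of consecration or institution 2 Jan 1996, so the next rule applies.
Among Pereira and Vance, alphabetically by surname: Pereira before Vance.
Saleh and Whitfield both have years in holy orders 17 years, so the next rule applies.
Saleh and Whitfield are each not a chapter member, so the next rule applies.
Saleh and Whitfield both have date of consecration or institution 4 Nov 2005, so the next rule applies.
Among Saleh and Whitfield, alphabetically by surname: Saleh before Whitfield.
Full order: Harlow, Novak, Baptiste, Pereira, Vance, Ruiz, Vasquez, Saleh, Whitfield.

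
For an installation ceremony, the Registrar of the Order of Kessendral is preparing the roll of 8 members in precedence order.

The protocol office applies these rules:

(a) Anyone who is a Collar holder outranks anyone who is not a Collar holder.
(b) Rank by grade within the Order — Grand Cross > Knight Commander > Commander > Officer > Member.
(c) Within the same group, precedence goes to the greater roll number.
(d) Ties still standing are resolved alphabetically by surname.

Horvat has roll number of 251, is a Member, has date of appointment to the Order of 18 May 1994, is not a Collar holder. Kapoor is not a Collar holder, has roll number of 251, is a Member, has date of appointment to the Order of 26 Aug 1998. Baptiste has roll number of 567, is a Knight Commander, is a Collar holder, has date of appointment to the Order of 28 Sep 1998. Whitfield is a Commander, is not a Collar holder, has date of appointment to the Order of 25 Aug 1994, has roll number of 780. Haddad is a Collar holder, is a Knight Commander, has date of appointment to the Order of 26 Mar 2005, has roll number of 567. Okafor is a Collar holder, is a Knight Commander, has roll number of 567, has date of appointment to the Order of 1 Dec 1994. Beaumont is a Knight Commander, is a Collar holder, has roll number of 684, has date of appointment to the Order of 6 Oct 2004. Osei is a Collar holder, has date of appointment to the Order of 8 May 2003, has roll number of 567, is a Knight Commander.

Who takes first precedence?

Beaumont

By the first rule: Beaumont, Baptiste, Haddad, Okafor and Osei (each a Collar holder); then Whitfield, Horvat and Kapoor (each not a Collar holder).
Beaumont, Baptiste, Haddad, Okafor and Osei are each Knight Commander, so the next rule applies.
Among Beaumont, Baptiste, Haddad, Okafor and Osei, by roll number (higher first): Beaumont (684) before Baptiste, Haddad, Okafor and Osei (567).
Among Baptiste, Haddad, Okafor and Osei, alphabetically by surname: Baptiste before Haddad before Okafor before Osei.
Among Whitfield, Horvat and Kapoor, by grade within the Order: Whitfield (Commander) before Horvat and Kapoor (Member).
Horvat and Kapoor both have roll number 251, so the next rule applies.
Among Horvat and Kapoor, alphabetically by surname: Horvat before Kapoor.
Order: Beaumont, Baptiste, Haddad, Okafor, Osei, Whitfield, Horvat, Kapoor.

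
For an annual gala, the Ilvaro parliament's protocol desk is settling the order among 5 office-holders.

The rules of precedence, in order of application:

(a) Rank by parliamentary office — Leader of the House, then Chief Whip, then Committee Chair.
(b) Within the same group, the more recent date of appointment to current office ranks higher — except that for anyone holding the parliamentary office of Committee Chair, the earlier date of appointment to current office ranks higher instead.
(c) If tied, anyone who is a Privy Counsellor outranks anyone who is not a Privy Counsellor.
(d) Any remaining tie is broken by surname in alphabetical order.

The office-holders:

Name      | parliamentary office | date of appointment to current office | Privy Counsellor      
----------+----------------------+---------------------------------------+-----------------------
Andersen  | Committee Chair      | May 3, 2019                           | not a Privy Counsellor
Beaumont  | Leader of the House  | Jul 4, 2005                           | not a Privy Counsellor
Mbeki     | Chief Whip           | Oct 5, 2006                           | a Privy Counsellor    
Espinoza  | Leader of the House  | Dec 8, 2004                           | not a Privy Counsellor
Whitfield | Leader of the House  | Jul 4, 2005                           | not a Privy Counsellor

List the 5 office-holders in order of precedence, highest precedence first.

By parliamentary office: Beaumont, Whitfield and Espinoza (Leader of the House); then Mbeki (Chief Whip); then Andersen (Committee Chair).
Among Beaumont, Whitfield and Espinoza, by date of appointment to current office (later first): Beaumont and Whitfield (Jul 4, 2005) before Espinoza (Dec 8, 2004).
Beaumont and Whitfield are each not a Privy Counsellor, so the next rule applies.
Among Beaumont and Whitfield, alphabetically by surname: Beaumont before Whitfield.
Full order: Beaumont, Whitfield, Espinoza, Mbeki, Andersen.

Beaumont, Whitfield, Espinoza, Mbeki, Andersen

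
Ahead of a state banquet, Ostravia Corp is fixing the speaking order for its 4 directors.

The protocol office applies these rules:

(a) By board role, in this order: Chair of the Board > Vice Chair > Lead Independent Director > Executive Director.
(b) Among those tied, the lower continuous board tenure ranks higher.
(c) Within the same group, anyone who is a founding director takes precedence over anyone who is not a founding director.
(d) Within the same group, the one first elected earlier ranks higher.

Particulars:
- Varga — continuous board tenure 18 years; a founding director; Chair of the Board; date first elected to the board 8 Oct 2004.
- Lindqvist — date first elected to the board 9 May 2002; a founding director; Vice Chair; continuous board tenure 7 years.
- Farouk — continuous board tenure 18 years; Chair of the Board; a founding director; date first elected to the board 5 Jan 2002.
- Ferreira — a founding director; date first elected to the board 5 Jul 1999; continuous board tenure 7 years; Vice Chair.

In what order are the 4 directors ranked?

Farouk, Varga, Ferreira, Lindqvist

By board role: Farouk and Varga (Chair of the Board); then Ferreira and Lindqvist (Vice Chair).
Farouk and Varga both have continuous board tenure 18 years, so the next rule applies.
Farouk and Varga are each a founding director, so the next rule applies.
Among Farouk and Varga, by date first elected to the board (earlier first): Farouk (5 Jan 2002) before Varga (8 Oct 2004).
Ferreira and Lindqvist both have continuous board tenure 7 years, so the next rule applies.
Ferreira and Lindqvist are each a founding director, so the next rule applies.
Among Ferreira and Lindqvist, by date first elected to the board (earlier first): Ferreira (5 Jul 1999) before Lindqvist (9 May 2002).
Full order: Farouk, Varga, Ferreira, Lindqvist.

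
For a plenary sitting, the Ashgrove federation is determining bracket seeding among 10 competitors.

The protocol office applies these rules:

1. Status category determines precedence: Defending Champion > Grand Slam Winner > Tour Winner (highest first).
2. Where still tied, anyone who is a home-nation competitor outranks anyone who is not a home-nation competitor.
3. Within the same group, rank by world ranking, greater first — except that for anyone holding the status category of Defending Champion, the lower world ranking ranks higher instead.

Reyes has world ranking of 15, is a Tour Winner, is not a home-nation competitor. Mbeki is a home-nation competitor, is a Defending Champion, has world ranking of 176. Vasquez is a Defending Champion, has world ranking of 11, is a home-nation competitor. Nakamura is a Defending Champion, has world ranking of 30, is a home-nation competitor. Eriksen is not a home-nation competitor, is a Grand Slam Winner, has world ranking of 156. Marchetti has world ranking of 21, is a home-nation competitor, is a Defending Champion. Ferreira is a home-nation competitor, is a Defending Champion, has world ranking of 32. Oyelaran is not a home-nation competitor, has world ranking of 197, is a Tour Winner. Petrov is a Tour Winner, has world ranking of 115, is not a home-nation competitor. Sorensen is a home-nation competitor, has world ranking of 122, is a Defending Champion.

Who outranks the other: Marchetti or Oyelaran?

By status category: Vasquez, Marchetti, Nakamura, Ferreira, Sorensen and Mbeki (Defending Champion); then Eriksen (Grand Slam Winner); then Oyelaran, Petrov and Reyes (Tour Winner).
Vasquez, Marchetti, Nakamura, Ferreira, Sorensen and Mbeki are each a home-nation competitor, so the next rule applies.
Among Vasquez, Marchetti, Nakamura, Ferreira, Sorensen and Mbeki, by world ranking (lower first) (reversed rule for this group): Vasquez (11) before Marchetti (21) before Nakamura (30) before Ferreira (32) before Sorensen (122) before Mbeki (176).
Oyelaran, Petrov and Reyes are each not a home-nation competitor, so the next rule applies.
Among Oyelaran, Petrov and Reyes, by world ranking (higher first): Oyelaran (197) before Petrov (115) before Reyes (15).
So Marchetti takes precedence.

Marchetti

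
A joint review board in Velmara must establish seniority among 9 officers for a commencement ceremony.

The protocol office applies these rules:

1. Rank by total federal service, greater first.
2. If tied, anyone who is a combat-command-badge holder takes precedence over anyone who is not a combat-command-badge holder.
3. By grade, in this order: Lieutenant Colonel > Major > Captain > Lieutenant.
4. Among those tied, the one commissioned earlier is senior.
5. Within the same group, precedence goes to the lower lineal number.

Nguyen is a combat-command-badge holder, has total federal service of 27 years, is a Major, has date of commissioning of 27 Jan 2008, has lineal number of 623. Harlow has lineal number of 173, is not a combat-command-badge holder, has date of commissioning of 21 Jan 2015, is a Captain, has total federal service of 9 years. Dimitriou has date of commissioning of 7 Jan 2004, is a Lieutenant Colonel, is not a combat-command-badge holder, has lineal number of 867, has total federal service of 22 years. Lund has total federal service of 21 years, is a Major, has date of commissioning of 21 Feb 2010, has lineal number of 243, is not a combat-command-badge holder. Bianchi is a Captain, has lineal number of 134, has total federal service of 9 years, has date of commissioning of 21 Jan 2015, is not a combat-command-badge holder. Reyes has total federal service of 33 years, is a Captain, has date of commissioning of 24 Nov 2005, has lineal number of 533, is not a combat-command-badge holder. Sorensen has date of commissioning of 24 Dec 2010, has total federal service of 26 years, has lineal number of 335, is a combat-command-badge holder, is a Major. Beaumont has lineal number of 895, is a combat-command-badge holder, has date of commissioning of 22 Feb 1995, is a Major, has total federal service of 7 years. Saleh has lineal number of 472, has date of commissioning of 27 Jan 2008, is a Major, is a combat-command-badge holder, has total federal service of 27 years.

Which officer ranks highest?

Reyes

By total federal service (higher first): Reyes (33 years); then Saleh and Nguyen (both 27 years); then Sorensen (26 years); then Dimitriou (22 years); then Lund (21 years); then Bianchi and Harlow (both 9 years); then Beaumont (7 years).
Saleh and Nguyen are each a combat-command-badge holder, so the next rule applies.
Saleh and Nguyen are each Major, so the next rule applies.
Saleh and Nguyen both have date of commissioning 27 Jan 2008, so the next rule applies.
Among Saleh and Nguyen, by lineal number (lower first): Saleh (472) before Nguyen (623).
Bianchi and Harlow are each not a combat-command-badge holder, so the next rule applies.
Bianchi and Harlow are each Captain, so the next rule applies.
Bianchi and Harlow both have date of commissioning 21 Jan 2015, so the next rule applies.
Among Bianchi and Harlow, by lineal number (lower first): Bianchi (134) before Harlow (173).
Order: Reyes, Saleh, Nguyen, Sorensen, Dimitriou, Lund, Bianchi, Harlow, Beaumont.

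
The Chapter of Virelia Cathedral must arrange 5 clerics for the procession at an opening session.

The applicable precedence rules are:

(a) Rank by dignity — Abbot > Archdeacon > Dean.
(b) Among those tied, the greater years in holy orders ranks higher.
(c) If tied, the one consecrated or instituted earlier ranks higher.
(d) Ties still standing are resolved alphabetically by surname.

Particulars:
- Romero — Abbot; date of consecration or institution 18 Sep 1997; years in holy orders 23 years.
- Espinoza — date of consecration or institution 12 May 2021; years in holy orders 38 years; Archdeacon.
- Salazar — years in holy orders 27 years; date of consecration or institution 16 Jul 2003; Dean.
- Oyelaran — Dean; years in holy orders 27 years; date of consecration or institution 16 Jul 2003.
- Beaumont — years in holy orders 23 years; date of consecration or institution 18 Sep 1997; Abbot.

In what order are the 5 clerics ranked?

By dignity: Beaumont and Romero (Abbot); then Espinoza (Archdeacon); then Oyelaran and Salazar (Dean).
Beaumont and Romero both have years in holy orders 23 years, so the next rule applies.
Beaumont and Romero both have date of consecration or institution 18 Sep 1997, so the next rule applies.
Among Beaumont and Romero, alphabetically by surname: Beaumont before Romero.
Oyelaran and Salazar both have years in holy orders 27 years, so the next rule applies.
Oyelaran and Salazar both have date of consecration or institution 16 Jul 2003, so the next rule applies.
Among Oyelaran and Salazar, alphabetically by surname: Oyelaran before Salazar.
Full order: Beaumont, Romero, Espinoza, Oyelaran, Salazar.

Beaumont, Romero, Espinoza, Oyelaran, Salazar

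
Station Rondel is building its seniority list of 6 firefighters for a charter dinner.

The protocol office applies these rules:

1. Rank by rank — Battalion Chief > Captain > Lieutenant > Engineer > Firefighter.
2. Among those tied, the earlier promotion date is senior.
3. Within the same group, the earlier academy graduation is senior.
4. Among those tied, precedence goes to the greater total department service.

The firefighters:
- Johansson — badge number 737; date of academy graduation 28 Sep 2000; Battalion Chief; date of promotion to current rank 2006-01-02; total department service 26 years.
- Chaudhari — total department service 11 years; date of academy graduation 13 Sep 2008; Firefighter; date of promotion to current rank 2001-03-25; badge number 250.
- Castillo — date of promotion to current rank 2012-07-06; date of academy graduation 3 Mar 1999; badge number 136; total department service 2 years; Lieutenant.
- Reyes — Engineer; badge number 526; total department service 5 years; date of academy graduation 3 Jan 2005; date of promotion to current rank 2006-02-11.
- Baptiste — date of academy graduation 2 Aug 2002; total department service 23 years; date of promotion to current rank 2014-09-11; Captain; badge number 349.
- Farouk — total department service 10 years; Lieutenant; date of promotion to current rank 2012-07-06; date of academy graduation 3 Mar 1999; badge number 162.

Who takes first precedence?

By rank: Johansson (Battalion Chief); then Baptiste (Captain); then Farouk and Castillo (Lieutenant); then Reyes (Engineer); then Chaudhari (Firefighter).
Farouk and Castillo both have date of promotion to current rank 2012-07-06, so the next rule applies.
Farouk and Castillo both have date of academy graduation 3 Mar 1999, so the next rule applies.
Among Farouk and Castillo, by total department service (higher first): Farouk (10 years) before Castillo (2 years).
Order: Johansson, Baptiste, Farouk, Castillo, Reyes, Chaudhari.

Johansson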